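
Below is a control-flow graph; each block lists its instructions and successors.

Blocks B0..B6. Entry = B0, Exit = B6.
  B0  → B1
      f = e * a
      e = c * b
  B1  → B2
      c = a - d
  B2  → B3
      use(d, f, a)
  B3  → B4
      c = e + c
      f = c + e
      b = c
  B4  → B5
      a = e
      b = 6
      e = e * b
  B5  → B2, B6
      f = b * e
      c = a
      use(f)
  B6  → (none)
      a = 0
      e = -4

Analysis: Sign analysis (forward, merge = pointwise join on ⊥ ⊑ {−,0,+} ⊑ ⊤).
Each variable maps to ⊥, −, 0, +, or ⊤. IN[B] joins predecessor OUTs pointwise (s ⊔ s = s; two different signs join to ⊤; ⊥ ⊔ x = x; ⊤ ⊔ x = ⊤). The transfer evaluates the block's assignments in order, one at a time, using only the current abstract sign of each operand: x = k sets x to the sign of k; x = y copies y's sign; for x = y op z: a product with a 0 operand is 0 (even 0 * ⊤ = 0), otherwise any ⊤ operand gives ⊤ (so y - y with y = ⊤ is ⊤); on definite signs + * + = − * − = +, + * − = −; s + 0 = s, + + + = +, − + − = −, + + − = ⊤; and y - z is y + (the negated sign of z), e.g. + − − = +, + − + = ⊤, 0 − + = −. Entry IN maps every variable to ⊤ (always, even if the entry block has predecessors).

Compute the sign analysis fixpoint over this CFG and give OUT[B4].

Answer: {a: ⊤, b: +, c: ⊤, d: ⊤, e: ⊤, f: ⊤}

Trace:
Per-block solution:
  B0:  IN=(all ⊤)  OUT=(all ⊤)
  B1:  IN=(all ⊤)  OUT=(all ⊤)
  B2:  IN=(all ⊤)  OUT=(all ⊤)
  B3:  IN=(all ⊤)  OUT=(all ⊤)
  B4:  IN=(all ⊤)  OUT={b:+; rest ⊤}
  B5:  IN={b:+; rest ⊤}  OUT={b:+; rest ⊤}
  B6:  IN={b:+; rest ⊤}  OUT={a:0, b:+, e:-; rest ⊤}

Merge at B4: IN[B4] = OUT[B3] = {a: ⊤, b: ⊤, c: ⊤, d: ⊤, e: ⊤, f: ⊤}
Applying B4's transfer function to that IN value gives OUT[B4] (row B4 above).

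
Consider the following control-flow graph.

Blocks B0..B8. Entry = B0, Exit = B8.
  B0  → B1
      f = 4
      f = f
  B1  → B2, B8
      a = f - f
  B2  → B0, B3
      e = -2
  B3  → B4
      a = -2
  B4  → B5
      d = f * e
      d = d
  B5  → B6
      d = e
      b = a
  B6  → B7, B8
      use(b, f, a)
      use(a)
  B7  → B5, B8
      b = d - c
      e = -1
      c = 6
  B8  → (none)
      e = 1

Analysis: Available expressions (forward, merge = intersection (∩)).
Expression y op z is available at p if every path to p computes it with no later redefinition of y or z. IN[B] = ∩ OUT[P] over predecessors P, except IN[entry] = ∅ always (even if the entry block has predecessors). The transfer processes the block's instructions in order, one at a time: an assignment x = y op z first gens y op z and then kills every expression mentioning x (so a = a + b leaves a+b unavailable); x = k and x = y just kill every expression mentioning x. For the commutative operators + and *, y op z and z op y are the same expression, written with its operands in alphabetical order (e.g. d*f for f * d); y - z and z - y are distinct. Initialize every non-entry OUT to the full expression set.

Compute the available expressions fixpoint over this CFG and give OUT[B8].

Answer: {f-f}

Working:
Fixpoint table:
  B0:  IN={}  OUT={}
  B1:  IN={}  OUT={f-f}
  B2:  IN={f-f}  OUT={f-f}
  B3:  IN={f-f}  OUT={f-f}
  B4:  IN={f-f}  OUT={e*f, f-f}
  B5:  IN={f-f}  OUT={f-f}
  B6:  IN={f-f}  OUT={f-f}
  B7:  IN={f-f}  OUT={f-f}
  B8:  IN={f-f}  OUT={f-f}

Merge at B8: IN[B8] = OUT[B1] ∩ OUT[B6] ∩ OUT[B7] = {f-f}
Applying B8's transfer function to that IN value gives OUT[B8] (row B8 above).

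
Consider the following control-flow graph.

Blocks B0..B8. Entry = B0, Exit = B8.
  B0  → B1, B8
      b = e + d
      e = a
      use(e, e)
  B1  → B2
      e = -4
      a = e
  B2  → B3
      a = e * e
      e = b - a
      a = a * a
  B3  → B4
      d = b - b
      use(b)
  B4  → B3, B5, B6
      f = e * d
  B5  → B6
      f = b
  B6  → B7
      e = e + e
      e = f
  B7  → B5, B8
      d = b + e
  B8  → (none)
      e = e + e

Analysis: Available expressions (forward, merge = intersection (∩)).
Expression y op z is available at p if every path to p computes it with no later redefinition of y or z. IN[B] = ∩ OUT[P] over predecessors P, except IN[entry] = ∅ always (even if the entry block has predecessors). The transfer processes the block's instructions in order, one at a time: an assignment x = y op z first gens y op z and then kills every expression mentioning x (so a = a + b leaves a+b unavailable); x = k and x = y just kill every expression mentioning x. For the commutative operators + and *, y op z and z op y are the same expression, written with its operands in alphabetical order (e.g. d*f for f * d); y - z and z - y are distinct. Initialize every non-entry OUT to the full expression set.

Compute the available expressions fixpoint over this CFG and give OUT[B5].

Per-block solution:
  B0:   IN={}   OUT={}
  B1:   IN={}   OUT={}
  B2:   IN={}   OUT={}
  B3:   IN={}   OUT={b-b}
  B4:   IN={b-b}   OUT={b-b, d*e}
  B5:   IN={b-b}   OUT={b-b}
  B6:   IN={b-b}   OUT={b-b}
  B7:   IN={b-b}   OUT={b+e, b-b}
  B8:   IN={}   OUT={}

Merge at B5: IN[B5] = OUT[B4] ∩ OUT[B7] = {b-b}
Applying B5's transfer function to that IN value gives OUT[B5] (row B5 above).

Answer: {b-b}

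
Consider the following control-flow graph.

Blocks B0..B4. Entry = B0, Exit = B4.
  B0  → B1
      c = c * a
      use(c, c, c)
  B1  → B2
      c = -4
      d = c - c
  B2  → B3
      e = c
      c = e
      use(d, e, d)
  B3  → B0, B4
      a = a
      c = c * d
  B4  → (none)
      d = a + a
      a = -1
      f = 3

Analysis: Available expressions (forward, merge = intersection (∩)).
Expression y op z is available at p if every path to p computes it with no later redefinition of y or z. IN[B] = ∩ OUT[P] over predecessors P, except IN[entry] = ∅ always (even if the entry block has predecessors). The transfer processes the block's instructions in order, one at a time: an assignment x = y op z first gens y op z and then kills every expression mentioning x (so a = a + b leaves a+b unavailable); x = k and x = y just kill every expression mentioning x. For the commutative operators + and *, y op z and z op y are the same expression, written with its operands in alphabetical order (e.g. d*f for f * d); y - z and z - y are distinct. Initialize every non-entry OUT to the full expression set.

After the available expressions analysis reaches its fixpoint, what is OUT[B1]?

Answer: {c-c}

Working:
Fixpoint table:
  B0:  IN={}  OUT={}
  B1:  IN={}  OUT={c-c}
  B2:  IN={c-c}  OUT={}
  B3:  IN={}  OUT={}
  B4:  IN={}  OUT={}

Merge at B1: IN[B1] = OUT[B0] = {}
Applying B1's transfer function to that IN value gives OUT[B1] (row B1 above).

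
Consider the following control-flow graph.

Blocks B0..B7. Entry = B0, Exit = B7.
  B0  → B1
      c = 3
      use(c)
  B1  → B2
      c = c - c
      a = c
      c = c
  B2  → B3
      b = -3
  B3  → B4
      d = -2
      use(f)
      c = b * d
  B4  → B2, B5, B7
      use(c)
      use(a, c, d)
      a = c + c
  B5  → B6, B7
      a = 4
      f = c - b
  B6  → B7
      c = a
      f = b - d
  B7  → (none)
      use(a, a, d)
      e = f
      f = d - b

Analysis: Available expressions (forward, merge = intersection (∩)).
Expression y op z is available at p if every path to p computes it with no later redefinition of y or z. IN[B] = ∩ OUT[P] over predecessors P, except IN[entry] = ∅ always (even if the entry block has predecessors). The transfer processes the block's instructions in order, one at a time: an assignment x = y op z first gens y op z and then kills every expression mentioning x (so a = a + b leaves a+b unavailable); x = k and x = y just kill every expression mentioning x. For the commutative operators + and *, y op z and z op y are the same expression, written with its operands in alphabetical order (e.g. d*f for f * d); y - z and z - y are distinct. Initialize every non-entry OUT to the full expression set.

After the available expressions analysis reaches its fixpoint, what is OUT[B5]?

Converged values:
  B0:  IN={}  OUT={}
  B1:  IN={}  OUT={}
  B2:  IN={}  OUT={}
  B3:  IN={}  OUT={b*d}
  B4:  IN={b*d}  OUT={b*d, c+c}
  B5:  IN={b*d, c+c}  OUT={b*d, c+c, c-b}
  B6:  IN={b*d, c+c, c-b}  OUT={b*d, b-d}
  B7:  IN={b*d}  OUT={b*d, d-b}

Merge at B5: IN[B5] = OUT[B4] = {b*d, c+c}
Applying B5's transfer function to that IN value gives OUT[B5] (row B5 above).

Answer: {b*d, c+c, c-b}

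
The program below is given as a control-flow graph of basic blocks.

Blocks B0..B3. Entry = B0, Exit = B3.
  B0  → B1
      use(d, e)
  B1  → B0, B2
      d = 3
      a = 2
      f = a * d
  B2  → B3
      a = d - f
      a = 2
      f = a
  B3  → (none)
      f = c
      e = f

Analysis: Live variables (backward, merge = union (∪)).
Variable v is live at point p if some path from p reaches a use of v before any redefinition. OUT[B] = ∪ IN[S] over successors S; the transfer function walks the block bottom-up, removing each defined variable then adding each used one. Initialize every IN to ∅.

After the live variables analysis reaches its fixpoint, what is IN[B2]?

Answer: {c, d, f}

Working:
Per-block solution:
  B0: | IN={c, d, e} | OUT={c, e}
  B1: | IN={c, e} | OUT={c, d, e, f}
  B2: | IN={c, d, f} | OUT={c}
  B3: | IN={c} | OUT={}

Merge at B2: OUT[B2] = IN[B3] = {c}
Applying B2's transfer function to that OUT value gives IN[B2] (row B2 above).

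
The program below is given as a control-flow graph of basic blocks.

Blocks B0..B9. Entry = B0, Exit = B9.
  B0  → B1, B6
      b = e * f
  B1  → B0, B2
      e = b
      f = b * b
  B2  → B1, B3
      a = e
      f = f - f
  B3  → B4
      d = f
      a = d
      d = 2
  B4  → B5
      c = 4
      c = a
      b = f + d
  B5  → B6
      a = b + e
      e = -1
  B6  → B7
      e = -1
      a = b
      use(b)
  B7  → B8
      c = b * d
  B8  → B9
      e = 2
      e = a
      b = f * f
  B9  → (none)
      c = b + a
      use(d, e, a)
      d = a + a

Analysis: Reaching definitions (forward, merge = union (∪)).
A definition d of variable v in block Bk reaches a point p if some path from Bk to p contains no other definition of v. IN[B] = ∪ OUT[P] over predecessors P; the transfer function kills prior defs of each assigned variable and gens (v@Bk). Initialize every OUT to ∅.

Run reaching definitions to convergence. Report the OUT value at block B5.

Answer: {a@B5, b@B4, c@B4, d@B3, e@B5, f@B2}

Trace:
Fixpoint table:
  B0:  IN={a@B2, b@B0, e@B1, f@B1}  OUT={a@B2, b@B0, e@B1, f@B1}
  B1:  IN={a@B2, b@B0, e@B1, f@B1, f@B2}  OUT={a@B2, b@B0, e@B1, f@B1}
  B2:  IN={a@B2, b@B0, e@B1, f@B1}  OUT={a@B2, b@B0, e@B1, f@B2}
  B3:  IN={a@B2, b@B0, e@B1, f@B2}  OUT={a@B3, b@B0, d@B3, e@B1, f@B2}
  B4:  IN={a@B3, b@B0, d@B3, e@B1, f@B2}  OUT={a@B3, b@B4, c@B4, d@B3, e@B1, f@B2}
  B5:  IN={a@B3, b@B4, c@B4, d@B3, e@B1, f@B2}  OUT={a@B5, b@B4, c@B4, d@B3, e@B5, f@B2}
  B6:  IN={a@B2, a@B5, b@B0, b@B4, c@B4, d@B3, e@B1, e@B5, f@B1, f@B2}  OUT={a@B6, b@B0, b@B4, c@B4, d@B3, e@B6, f@B1, f@B2}
  B7:  IN={a@B6, b@B0, b@B4, c@B4, d@B3, e@B6, f@B1, f@B2}  OUT={a@B6, b@B0, b@B4, c@B7, d@B3, e@B6, f@B1, f@B2}
  B8:  IN={a@B6, b@B0, b@B4, c@B7, d@B3, e@B6, f@B1, f@B2}  OUT={a@B6, b@B8, c@B7, d@B3, e@B8, f@B1, f@B2}
  B9:  IN={a@B6, b@B8, c@B7, d@B3, e@B8, f@B1, f@B2}  OUT={a@B6, b@B8, c@B9, d@B9, e@B8, f@B1, f@B2}

Merge at B5: IN[B5] = OUT[B4] = {a@B3, b@B4, c@B4, d@B3, e@B1, f@B2}
Applying B5's transfer function to that IN value gives OUT[B5] (row B5 above).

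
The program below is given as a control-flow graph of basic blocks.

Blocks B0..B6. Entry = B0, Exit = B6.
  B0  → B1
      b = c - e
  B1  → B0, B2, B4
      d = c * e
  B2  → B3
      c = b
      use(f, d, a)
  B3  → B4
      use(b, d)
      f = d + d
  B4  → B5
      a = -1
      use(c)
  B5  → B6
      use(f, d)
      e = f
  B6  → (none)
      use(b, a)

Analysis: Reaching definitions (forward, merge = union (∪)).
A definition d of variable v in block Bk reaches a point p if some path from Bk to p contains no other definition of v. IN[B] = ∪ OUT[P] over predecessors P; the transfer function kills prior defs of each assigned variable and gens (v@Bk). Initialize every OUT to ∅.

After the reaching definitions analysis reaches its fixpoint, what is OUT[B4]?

Per-block solution:
  B0:   IN={b@B0, d@B1}   OUT={b@B0, d@B1}
  B1:   IN={b@B0, d@B1}   OUT={b@B0, d@B1}
  B2:   IN={b@B0, d@B1}   OUT={b@B0, c@B2, d@B1}
  B3:   IN={b@B0, c@B2, d@B1}   OUT={b@B0, c@B2, d@B1, f@B3}
  B4:   IN={b@B0, c@B2, d@B1, f@B3}   OUT={a@B4, b@B0, c@B2, d@B1, f@B3}
  B5:   IN={a@B4, b@B0, c@B2, d@B1, f@B3}   OUT={a@B4, b@B0, c@B2, d@B1, e@B5, f@B3}
  B6:   IN={a@B4, b@B0, c@B2, d@B1, e@B5, f@B3}   OUT={a@B4, b@B0, c@B2, d@B1, e@B5, f@B3}

Merge at B4: IN[B4] = OUT[B1] ⊔ OUT[B3] = {b@B0, c@B2, d@B1, f@B3}
Applying B4's transfer function to that IN value gives OUT[B4] (row B4 above).

Answer: {a@B4, b@B0, c@B2, d@B1, f@B3}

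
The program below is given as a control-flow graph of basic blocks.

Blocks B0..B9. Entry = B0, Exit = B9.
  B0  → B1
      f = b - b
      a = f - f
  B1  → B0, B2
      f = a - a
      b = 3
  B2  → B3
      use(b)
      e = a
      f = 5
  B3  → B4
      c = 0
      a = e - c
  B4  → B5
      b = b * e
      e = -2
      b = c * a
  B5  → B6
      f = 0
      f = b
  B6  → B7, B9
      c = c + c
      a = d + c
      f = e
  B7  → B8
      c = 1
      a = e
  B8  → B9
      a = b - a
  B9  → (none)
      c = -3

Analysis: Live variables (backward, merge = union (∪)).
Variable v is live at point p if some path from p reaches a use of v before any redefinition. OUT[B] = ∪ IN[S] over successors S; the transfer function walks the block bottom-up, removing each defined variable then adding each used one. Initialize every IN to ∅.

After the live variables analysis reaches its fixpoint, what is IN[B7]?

Answer: {b, e}

Derivation:
Converged values:
  B0:  IN={b, d}  OUT={a, d}
  B1:  IN={a, d}  OUT={a, b, d}
  B2:  IN={a, b, d}  OUT={b, d, e}
  B3:  IN={b, d, e}  OUT={a, b, c, d, e}
  B4:  IN={a, b, c, d, e}  OUT={b, c, d, e}
  B5:  IN={b, c, d, e}  OUT={b, c, d, e}
  B6:  IN={b, c, d, e}  OUT={b, e}
  B7:  IN={b, e}  OUT={a, b}
  B8:  IN={a, b}  OUT={}
  B9:  IN={}  OUT={}

Merge at B7: OUT[B7] = IN[B8] = {a, b}
Applying B7's transfer function to that OUT value gives IN[B7] (row B7 above).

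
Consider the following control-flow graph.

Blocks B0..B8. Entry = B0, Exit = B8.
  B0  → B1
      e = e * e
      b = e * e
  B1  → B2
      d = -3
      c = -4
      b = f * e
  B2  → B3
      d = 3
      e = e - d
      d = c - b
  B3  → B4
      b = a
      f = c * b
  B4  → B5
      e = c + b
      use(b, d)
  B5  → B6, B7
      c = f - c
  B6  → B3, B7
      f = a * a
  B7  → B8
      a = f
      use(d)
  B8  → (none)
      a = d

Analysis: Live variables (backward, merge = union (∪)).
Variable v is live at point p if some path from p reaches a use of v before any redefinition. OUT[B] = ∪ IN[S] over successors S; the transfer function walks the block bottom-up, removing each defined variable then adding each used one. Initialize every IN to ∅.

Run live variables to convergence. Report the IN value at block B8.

Answer: {d}

Trace:
Converged values:
  B0:   IN={a, e, f}   OUT={a, e, f}
  B1:   IN={a, e, f}   OUT={a, b, c, e}
  B2:   IN={a, b, c, e}   OUT={a, c, d}
  B3:   IN={a, c, d}   OUT={a, b, c, d, f}
  B4:   IN={a, b, c, d, f}   OUT={a, c, d, f}
  B5:   IN={a, c, d, f}   OUT={a, c, d, f}
  B6:   IN={a, c, d}   OUT={a, c, d, f}
  B7:   IN={d, f}   OUT={d}
  B8:   IN={d}   OUT={}

B8 is the boundary node: OUT[B8] = {}
Applying B8's transfer function to that OUT value gives IN[B8] (row B8 above).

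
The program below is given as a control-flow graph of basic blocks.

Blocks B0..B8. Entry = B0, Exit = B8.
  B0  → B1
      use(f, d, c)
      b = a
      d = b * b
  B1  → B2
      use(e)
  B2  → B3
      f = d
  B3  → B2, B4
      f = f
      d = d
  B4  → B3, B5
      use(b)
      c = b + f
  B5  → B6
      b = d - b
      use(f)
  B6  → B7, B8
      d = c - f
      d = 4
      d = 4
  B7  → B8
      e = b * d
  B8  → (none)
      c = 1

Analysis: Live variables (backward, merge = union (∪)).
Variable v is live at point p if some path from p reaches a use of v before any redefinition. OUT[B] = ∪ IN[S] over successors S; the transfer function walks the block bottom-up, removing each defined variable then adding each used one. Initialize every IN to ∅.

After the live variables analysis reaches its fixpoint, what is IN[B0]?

Answer: {a, c, d, e, f}

Derivation:
Per-block solution:
  B0:  IN={a, c, d, e, f}  OUT={b, d, e}
  B1:  IN={b, d, e}  OUT={b, d}
  B2:  IN={b, d}  OUT={b, d, f}
  B3:  IN={b, d, f}  OUT={b, d, f}
  B4:  IN={b, d, f}  OUT={b, c, d, f}
  B5:  IN={b, c, d, f}  OUT={b, c, f}
  B6:  IN={b, c, f}  OUT={b, d}
  B7:  IN={b, d}  OUT={}
  B8:  IN={}  OUT={}

Merge at B0: OUT[B0] = IN[B1] = {b, d, e}
Applying B0's transfer function to that OUT value gives IN[B0] (row B0 above).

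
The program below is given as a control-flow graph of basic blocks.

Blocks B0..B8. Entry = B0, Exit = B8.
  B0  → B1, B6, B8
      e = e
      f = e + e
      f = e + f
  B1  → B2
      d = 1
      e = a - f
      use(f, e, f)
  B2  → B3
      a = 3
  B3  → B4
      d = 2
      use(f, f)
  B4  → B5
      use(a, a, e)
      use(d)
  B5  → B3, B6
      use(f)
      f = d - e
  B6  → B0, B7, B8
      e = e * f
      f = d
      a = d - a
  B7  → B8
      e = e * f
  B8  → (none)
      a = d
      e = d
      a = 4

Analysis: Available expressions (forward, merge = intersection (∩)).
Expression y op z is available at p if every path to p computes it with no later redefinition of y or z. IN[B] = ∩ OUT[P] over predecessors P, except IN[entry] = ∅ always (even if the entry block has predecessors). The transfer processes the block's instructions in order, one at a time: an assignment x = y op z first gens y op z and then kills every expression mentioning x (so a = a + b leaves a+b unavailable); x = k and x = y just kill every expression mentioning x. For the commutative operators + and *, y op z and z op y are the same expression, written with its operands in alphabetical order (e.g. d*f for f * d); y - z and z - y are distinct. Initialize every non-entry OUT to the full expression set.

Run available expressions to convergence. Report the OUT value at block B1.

Answer: {a-f}

Trace:
Per-block solution:
  B0:  IN={}  OUT={e+e}
  B1:  IN={e+e}  OUT={a-f}
  B2:  IN={a-f}  OUT={}
  B3:  IN={}  OUT={}
  B4:  IN={}  OUT={}
  B5:  IN={}  OUT={d-e}
  B6:  IN={}  OUT={}
  B7:  IN={}  OUT={}
  B8:  IN={}  OUT={}

Merge at B1: IN[B1] = OUT[B0] = {e+e}
Applying B1's transfer function to that IN value gives OUT[B1] (row B1 above).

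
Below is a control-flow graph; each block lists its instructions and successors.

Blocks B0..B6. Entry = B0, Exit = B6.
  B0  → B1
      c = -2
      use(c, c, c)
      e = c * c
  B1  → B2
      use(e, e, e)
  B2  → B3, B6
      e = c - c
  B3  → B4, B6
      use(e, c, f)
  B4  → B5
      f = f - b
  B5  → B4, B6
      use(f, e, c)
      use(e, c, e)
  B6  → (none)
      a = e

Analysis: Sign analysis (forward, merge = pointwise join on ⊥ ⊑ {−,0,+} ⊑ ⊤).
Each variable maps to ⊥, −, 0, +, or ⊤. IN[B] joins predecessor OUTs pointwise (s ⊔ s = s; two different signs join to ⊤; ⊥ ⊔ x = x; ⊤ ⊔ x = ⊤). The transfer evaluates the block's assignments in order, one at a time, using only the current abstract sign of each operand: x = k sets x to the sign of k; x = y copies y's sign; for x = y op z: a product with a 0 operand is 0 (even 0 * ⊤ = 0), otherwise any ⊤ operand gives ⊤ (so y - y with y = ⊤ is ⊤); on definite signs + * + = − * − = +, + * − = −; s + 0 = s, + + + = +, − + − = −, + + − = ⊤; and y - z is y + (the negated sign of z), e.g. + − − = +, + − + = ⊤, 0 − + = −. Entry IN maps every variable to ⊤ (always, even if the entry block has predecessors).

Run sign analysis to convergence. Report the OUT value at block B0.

Answer: {a: ⊤, b: ⊤, c: -, d: ⊤, e: +, f: ⊤}

Trace:
Per-block solution:
  B0:  IN=(all ⊤)  OUT={c:-, e:+; rest ⊤}
  B1:  IN={c:-, e:+; rest ⊤}  OUT={c:-, e:+; rest ⊤}
  B2:  IN={c:-, e:+; rest ⊤}  OUT={c:-; rest ⊤}
  B3:  IN={c:-; rest ⊤}  OUT={c:-; rest ⊤}
  B4:  IN={c:-; rest ⊤}  OUT={c:-; rest ⊤}
  B5:  IN={c:-; rest ⊤}  OUT={c:-; rest ⊤}
  B6:  IN={c:-; rest ⊤}  OUT={c:-; rest ⊤}

B0 is the boundary node: IN[B0] = {a: ⊤, b: ⊤, c: ⊤, d: ⊤, e: ⊤, f: ⊤}
Applying B0's transfer function to that IN value gives OUT[B0] (row B0 above).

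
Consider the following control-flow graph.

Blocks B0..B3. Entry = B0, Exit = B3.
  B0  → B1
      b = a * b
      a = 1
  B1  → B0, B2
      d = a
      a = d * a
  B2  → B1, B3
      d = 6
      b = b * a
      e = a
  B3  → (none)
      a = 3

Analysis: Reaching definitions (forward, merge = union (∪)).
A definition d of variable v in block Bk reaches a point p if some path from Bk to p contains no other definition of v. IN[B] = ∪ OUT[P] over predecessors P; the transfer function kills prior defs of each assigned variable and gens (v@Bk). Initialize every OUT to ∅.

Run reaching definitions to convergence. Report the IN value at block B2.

Answer: {a@B1, b@B0, b@B2, d@B1, e@B2}

Trace:
Fixpoint table:
  B0: | IN={a@B1, b@B0, b@B2, d@B1, e@B2} | OUT={a@B0, b@B0, d@B1, e@B2}
  B1: | IN={a@B0, a@B1, b@B0, b@B2, d@B1, d@B2, e@B2} | OUT={a@B1, b@B0, b@B2, d@B1, e@B2}
  B2: | IN={a@B1, b@B0, b@B2, d@B1, e@B2} | OUT={a@B1, b@B2, d@B2, e@B2}
  B3: | IN={a@B1, b@B2, d@B2, e@B2} | OUT={a@B3, b@B2, d@B2, e@B2}

Merge at B2: IN[B2] = OUT[B1] = {a@B1, b@B0, b@B2, d@B1, e@B2}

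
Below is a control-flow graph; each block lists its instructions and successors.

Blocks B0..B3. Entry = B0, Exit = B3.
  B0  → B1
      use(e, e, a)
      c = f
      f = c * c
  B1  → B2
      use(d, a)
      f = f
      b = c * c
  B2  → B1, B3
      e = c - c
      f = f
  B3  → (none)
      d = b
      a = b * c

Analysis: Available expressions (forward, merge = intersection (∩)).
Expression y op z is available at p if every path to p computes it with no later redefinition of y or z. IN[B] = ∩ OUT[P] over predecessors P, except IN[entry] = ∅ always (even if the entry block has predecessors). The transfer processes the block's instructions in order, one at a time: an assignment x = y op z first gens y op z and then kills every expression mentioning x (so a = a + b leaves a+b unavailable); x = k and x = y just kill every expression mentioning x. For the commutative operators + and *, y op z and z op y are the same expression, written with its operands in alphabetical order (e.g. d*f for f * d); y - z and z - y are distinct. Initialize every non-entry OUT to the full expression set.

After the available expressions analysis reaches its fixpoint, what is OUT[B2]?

Answer: {c*c, c-c}

Trace:
Fixpoint table:
  B0:   IN={}   OUT={c*c}
  B1:   IN={c*c}   OUT={c*c}
  B2:   IN={c*c}   OUT={c*c, c-c}
  B3:   IN={c*c, c-c}   OUT={b*c, c*c, c-c}

Merge at B2: IN[B2] = OUT[B1] = {c*c}
Applying B2's transfer function to that IN value gives OUT[B2] (row B2 above).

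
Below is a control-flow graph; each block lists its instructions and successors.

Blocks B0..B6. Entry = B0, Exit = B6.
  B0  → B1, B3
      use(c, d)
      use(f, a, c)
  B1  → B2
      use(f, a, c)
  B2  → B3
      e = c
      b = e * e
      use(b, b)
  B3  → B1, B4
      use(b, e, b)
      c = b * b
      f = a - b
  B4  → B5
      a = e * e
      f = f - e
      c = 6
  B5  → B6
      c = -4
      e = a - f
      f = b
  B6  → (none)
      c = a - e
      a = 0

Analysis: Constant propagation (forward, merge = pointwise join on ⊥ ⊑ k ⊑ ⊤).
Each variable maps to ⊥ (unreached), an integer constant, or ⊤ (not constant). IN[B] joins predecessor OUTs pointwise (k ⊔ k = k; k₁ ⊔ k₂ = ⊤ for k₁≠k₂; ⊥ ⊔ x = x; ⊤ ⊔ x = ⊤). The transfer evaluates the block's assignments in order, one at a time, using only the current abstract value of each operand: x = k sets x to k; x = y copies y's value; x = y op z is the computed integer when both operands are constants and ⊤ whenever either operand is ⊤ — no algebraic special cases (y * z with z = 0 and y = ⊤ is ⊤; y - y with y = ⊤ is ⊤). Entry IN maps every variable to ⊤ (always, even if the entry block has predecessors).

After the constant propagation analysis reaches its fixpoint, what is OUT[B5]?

Answer: {a: ⊤, b: ⊤, c: -4, d: ⊤, e: ⊤, f: ⊤}

Trace:
Converged values:
  B0:   IN=(all ⊤)   OUT=(all ⊤)
  B1:   IN=(all ⊤)   OUT=(all ⊤)
  B2:   IN=(all ⊤)   OUT=(all ⊤)
  B3:   IN=(all ⊤)   OUT=(all ⊤)
  B4:   IN=(all ⊤)   OUT={c:6; rest ⊤}
  B5:   IN={c:6; rest ⊤}   OUT={c:-4; rest ⊤}
  B6:   IN={c:-4; rest ⊤}   OUT={a:0; rest ⊤}

Merge at B5: IN[B5] = OUT[B4] = {a: ⊤, b: ⊤, c: 6, d: ⊤, e: ⊤, f: ⊤}
Applying B5's transfer function to that IN value gives OUT[B5] (row B5 above).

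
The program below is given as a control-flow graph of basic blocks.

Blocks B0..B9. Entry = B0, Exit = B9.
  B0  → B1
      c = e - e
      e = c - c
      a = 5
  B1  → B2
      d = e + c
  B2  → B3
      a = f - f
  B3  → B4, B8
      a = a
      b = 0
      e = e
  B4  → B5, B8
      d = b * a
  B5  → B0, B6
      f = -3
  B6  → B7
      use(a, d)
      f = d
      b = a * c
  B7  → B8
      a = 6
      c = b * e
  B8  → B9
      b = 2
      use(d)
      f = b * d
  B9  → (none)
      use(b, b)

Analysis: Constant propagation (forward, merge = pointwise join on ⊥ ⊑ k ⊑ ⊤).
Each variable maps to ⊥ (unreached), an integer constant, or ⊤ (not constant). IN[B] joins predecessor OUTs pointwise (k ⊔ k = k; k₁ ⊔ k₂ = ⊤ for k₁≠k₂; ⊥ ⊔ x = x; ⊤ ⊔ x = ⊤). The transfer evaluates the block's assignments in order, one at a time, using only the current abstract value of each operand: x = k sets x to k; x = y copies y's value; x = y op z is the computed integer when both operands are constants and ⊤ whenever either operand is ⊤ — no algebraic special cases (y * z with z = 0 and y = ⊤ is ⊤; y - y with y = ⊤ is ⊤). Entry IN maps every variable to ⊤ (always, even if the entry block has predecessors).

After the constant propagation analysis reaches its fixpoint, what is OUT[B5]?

Answer: {a: ⊤, b: 0, c: ⊤, d: ⊤, e: ⊤, f: -3}

Working:
Fixpoint table:
  B0:  IN=(all ⊤)  OUT={a:5; rest ⊤}
  B1:  IN={a:5; rest ⊤}  OUT={a:5; rest ⊤}
  B2:  IN={a:5; rest ⊤}  OUT=(all ⊤)
  B3:  IN=(all ⊤)  OUT={b:0; rest ⊤}
  B4:  IN={b:0; rest ⊤}  OUT={b:0; rest ⊤}
  B5:  IN={b:0; rest ⊤}  OUT={b:0, f:-3; rest ⊤}
  B6:  IN={b:0, f:-3; rest ⊤}  OUT=(all ⊤)
  B7:  IN=(all ⊤)  OUT={a:6; rest ⊤}
  B8:  IN=(all ⊤)  OUT={b:2; rest ⊤}
  B9:  IN={b:2; rest ⊤}  OUT={b:2; rest ⊤}

Merge at B5: IN[B5] = OUT[B4] = {a: ⊤, b: 0, c: ⊤, d: ⊤, e: ⊤, f: ⊤}
Applying B5's transfer function to that IN value gives OUT[B5] (row B5 above).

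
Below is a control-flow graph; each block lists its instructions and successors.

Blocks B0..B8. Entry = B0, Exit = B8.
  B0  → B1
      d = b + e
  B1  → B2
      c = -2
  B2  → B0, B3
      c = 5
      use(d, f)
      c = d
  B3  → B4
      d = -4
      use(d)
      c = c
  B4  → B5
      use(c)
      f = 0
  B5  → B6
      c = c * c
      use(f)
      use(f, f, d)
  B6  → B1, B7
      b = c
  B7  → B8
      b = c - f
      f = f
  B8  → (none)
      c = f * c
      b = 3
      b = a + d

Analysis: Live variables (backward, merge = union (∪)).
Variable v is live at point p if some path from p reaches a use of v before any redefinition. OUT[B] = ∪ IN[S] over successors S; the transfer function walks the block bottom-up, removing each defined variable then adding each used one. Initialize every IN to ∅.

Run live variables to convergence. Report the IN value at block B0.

Converged values:
  B0:  IN={a, b, e, f}  OUT={a, b, d, e, f}
  B1:  IN={a, b, d, e, f}  OUT={a, b, d, e, f}
  B2:  IN={a, b, d, e, f}  OUT={a, b, c, e, f}
  B3:  IN={a, c, e}  OUT={a, c, d, e}
  B4:  IN={a, c, d, e}  OUT={a, c, d, e, f}
  B5:  IN={a, c, d, e, f}  OUT={a, c, d, e, f}
  B6:  IN={a, c, d, e, f}  OUT={a, b, c, d, e, f}
  B7:  IN={a, c, d, f}  OUT={a, c, d, f}
  B8:  IN={a, c, d, f}  OUT={}

Merge at B0: OUT[B0] = IN[B1] = {a, b, d, e, f}
Applying B0's transfer function to that OUT value gives IN[B0] (row B0 above).

Answer: {a, b, e, f}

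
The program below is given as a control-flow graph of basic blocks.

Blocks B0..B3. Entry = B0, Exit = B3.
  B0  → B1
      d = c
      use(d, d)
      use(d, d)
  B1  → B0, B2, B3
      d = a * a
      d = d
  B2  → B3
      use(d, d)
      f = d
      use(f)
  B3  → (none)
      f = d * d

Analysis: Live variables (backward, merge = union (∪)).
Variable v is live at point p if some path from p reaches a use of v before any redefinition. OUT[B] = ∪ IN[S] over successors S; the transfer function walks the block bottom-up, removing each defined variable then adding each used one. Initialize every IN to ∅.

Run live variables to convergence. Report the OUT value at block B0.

Answer: {a, c}

Derivation:
Fixpoint table:
  B0: | IN={a, c} | OUT={a, c}
  B1: | IN={a, c} | OUT={a, c, d}
  B2: | IN={d} | OUT={d}
  B3: | IN={d} | OUT={}

Merge at B0: OUT[B0] = IN[B1] = {a, c}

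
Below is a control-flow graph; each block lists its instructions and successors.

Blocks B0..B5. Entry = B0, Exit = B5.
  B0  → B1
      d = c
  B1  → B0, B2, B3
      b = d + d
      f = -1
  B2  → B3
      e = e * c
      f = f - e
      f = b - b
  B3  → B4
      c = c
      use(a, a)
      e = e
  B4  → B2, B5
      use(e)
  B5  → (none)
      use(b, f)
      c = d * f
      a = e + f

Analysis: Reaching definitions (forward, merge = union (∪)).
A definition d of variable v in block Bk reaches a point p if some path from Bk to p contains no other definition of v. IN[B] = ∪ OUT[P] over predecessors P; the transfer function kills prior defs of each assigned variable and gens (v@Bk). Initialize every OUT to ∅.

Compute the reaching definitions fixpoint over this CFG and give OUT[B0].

Per-block solution:
  B0:   IN={b@B1, d@B0, f@B1}   OUT={b@B1, d@B0, f@B1}
  B1:   IN={b@B1, d@B0, f@B1}   OUT={b@B1, d@B0, f@B1}
  B2:   IN={b@B1, c@B3, d@B0, e@B3, f@B1, f@B2}   OUT={b@B1, c@B3, d@B0, e@B2, f@B2}
  B3:   IN={b@B1, c@B3, d@B0, e@B2, f@B1, f@B2}   OUT={b@B1, c@B3, d@B0, e@B3, f@B1, f@B2}
  B4:   IN={b@B1, c@B3, d@B0, e@B3, f@B1, f@B2}   OUT={b@B1, c@B3, d@B0, e@B3, f@B1, f@B2}
  B5:   IN={b@B1, c@B3, d@B0, e@B3, f@B1, f@B2}   OUT={a@B5, b@B1, c@B5, d@B0, e@B3, f@B1, f@B2}

Merge at B0 (entry node, so the boundary value {} is joined with the incoming edge(s)): IN[B0] = {} ⊔ OUT[B1] = {b@B1, d@B0, f@B1}
Applying B0's transfer function to that IN value gives OUT[B0] (row B0 above).

Answer: {b@B1, d@B0, f@B1}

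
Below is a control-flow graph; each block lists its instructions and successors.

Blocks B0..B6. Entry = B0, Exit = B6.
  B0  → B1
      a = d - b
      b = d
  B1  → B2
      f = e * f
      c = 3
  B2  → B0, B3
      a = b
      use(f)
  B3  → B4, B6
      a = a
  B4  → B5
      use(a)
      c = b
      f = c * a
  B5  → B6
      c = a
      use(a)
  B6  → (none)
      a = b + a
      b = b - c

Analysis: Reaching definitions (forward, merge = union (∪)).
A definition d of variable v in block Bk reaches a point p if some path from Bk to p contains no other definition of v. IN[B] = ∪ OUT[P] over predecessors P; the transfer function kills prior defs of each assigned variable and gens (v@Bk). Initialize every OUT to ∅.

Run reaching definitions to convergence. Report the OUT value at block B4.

Per-block solution:
  B0:  IN={a@B2, b@B0, c@B1, f@B1}  OUT={a@B0, b@B0, c@B1, f@B1}
  B1:  IN={a@B0, b@B0, c@B1, f@B1}  OUT={a@B0, b@B0, c@B1, f@B1}
  B2:  IN={a@B0, b@B0, c@B1, f@B1}  OUT={a@B2, b@B0, c@B1, f@B1}
  B3:  IN={a@B2, b@B0, c@B1, f@B1}  OUT={a@B3, b@B0, c@B1, f@B1}
  B4:  IN={a@B3, b@B0, c@B1, f@B1}  OUT={a@B3, b@B0, c@B4, f@B4}
  B5:  IN={a@B3, b@B0, c@B4, f@B4}  OUT={a@B3, b@B0, c@B5, f@B4}
  B6:  IN={a@B3, b@B0, c@B1, c@B5, f@B1, f@B4}  OUT={a@B6, b@B6, c@B1, c@B5, f@B1, f@B4}

Merge at B4: IN[B4] = OUT[B3] = {a@B3, b@B0, c@B1, f@B1}
Applying B4's transfer function to that IN value gives OUT[B4] (row B4 above).

Answer: {a@B3, b@B0, c@B4, f@B4}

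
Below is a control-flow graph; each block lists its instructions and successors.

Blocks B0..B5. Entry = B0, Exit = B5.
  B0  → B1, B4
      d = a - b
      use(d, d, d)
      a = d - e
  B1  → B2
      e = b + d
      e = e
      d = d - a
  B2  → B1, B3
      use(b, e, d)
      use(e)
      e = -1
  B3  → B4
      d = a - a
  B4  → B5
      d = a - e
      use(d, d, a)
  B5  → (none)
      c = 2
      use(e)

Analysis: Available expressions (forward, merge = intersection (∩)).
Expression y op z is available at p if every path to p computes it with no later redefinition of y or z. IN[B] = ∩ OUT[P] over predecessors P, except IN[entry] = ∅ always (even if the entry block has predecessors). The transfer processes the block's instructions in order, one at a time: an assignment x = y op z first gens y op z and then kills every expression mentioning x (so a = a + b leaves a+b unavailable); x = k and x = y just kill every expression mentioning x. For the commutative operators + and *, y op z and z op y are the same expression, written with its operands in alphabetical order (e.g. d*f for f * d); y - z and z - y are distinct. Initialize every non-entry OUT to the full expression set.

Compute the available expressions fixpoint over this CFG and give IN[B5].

Answer: {a-e}

Derivation:
Fixpoint table:
  B0:  IN={}  OUT={d-e}
  B1:  IN={}  OUT={}
  B2:  IN={}  OUT={}
  B3:  IN={}  OUT={a-a}
  B4:  IN={}  OUT={a-e}
  B5:  IN={a-e}  OUT={a-e}

Merge at B5: IN[B5] = OUT[B4] = {a-e}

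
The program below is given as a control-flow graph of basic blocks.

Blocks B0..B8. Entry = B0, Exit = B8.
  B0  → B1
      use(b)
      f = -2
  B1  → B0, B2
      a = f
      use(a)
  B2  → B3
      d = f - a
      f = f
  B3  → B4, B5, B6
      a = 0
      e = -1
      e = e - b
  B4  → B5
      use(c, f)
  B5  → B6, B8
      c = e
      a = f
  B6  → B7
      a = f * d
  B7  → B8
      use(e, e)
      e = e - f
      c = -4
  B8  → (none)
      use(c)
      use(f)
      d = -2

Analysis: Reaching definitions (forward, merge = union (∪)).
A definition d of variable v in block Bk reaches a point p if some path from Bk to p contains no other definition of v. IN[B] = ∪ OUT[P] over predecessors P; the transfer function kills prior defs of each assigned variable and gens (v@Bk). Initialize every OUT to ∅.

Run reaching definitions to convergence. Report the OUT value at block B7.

Answer: {a@B6, c@B7, d@B2, e@B7, f@B2}

Derivation:
Converged values:
  B0:  IN={a@B1, f@B0}  OUT={a@B1, f@B0}
  B1:  IN={a@B1, f@B0}  OUT={a@B1, f@B0}
  B2:  IN={a@B1, f@B0}  OUT={a@B1, d@B2, f@B2}
  B3:  IN={a@B1, d@B2, f@B2}  OUT={a@B3, d@B2, e@B3, f@B2}
  B4:  IN={a@B3, d@B2, e@B3, f@B2}  OUT={a@B3, d@B2, e@B3, f@B2}
  B5:  IN={a@B3, d@B2, e@B3, f@B2}  OUT={a@B5, c@B5, d@B2, e@B3, f@B2}
  B6:  IN={a@B3, a@B5, c@B5, d@B2, e@B3, f@B2}  OUT={a@B6, c@B5, d@B2, e@B3, f@B2}
  B7:  IN={a@B6, c@B5, d@B2, e@B3, f@B2}  OUT={a@B6, c@B7, d@B2, e@B7, f@B2}
  B8:  IN={a@B5, a@B6, c@B5, c@B7, d@B2, e@B3, e@B7, f@B2}  OUT={a@B5, a@B6, c@B5, c@B7, d@B8, e@B3, e@B7, f@B2}

Merge at B7: IN[B7] = OUT[B6] = {a@B6, c@B5, d@B2, e@B3, f@B2}
Applying B7's transfer function to that IN value gives OUT[B7] (row B7 above).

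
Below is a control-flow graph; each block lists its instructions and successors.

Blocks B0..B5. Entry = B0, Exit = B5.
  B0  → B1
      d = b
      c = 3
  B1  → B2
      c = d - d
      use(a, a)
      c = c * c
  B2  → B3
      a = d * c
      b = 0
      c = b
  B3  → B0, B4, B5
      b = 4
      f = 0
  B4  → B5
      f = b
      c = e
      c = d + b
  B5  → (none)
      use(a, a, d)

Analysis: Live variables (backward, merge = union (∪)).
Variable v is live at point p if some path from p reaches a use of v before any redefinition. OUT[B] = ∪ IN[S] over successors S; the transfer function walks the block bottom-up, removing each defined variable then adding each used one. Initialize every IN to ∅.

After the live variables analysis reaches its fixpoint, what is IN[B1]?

Converged values:
  B0: | IN={a, b, e} | OUT={a, d, e}
  B1: | IN={a, d, e} | OUT={c, d, e}
  B2: | IN={c, d, e} | OUT={a, d, e}
  B3: | IN={a, d, e} | OUT={a, b, d, e}
  B4: | IN={a, b, d, e} | OUT={a, d}
  B5: | IN={a, d} | OUT={}

Merge at B1: OUT[B1] = IN[B2] = {c, d, e}
Applying B1's transfer function to that OUT value gives IN[B1] (row B1 above).

Answer: {a, d, e}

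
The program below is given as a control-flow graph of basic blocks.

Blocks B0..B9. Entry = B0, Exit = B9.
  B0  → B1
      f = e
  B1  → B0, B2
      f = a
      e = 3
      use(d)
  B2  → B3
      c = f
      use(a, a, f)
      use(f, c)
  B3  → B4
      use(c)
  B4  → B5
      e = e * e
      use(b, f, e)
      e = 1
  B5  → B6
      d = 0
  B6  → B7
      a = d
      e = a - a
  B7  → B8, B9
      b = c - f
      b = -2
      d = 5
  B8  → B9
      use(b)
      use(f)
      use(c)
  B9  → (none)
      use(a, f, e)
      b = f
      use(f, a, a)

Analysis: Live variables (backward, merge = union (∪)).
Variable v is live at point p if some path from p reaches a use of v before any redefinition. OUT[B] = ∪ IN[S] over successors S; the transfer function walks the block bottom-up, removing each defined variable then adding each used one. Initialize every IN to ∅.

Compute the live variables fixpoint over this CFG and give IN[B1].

Converged values:
  B0:   IN={a, b, d, e}   OUT={a, b, d}
  B1:   IN={a, b, d}   OUT={a, b, d, e, f}
  B2:   IN={a, b, e, f}   OUT={b, c, e, f}
  B3:   IN={b, c, e, f}   OUT={b, c, e, f}
  B4:   IN={b, c, e, f}   OUT={c, f}
  B5:   IN={c, f}   OUT={c, d, f}
  B6:   IN={c, d, f}   OUT={a, c, e, f}
  B7:   IN={a, c, e, f}   OUT={a, b, c, e, f}
  B8:   IN={a, b, c, e, f}   OUT={a, e, f}
  B9:   IN={a, e, f}   OUT={}

Merge at B1: OUT[B1] = IN[B0] ⊔ IN[B2] = {a, b, d, e, f}
Applying B1's transfer function to that OUT value gives IN[B1] (row B1 above).

Answer: {a, b, d}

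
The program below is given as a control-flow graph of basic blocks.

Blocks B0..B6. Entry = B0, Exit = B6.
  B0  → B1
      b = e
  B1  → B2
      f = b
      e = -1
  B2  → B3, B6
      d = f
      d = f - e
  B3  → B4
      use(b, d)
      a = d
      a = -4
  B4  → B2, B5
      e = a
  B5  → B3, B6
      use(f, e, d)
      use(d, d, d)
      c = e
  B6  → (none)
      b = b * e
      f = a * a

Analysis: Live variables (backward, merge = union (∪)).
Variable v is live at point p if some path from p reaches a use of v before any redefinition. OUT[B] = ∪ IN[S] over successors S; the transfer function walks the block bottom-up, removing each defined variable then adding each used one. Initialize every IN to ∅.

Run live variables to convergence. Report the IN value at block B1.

Answer: {a, b}

Derivation:
Per-block solution:
  B0:  IN={a, e}  OUT={a, b}
  B1:  IN={a, b}  OUT={a, b, e, f}
  B2:  IN={a, b, e, f}  OUT={a, b, d, e, f}
  B3:  IN={b, d, f}  OUT={a, b, d, f}
  B4:  IN={a, b, d, f}  OUT={a, b, d, e, f}
  B5:  IN={a, b, d, e, f}  OUT={a, b, d, e, f}
  B6:  IN={a, b, e}  OUT={}

Merge at B1: OUT[B1] = IN[B2] = {a, b, e, f}
Applying B1's transfer function to that OUT value gives IN[B1] (row B1 above).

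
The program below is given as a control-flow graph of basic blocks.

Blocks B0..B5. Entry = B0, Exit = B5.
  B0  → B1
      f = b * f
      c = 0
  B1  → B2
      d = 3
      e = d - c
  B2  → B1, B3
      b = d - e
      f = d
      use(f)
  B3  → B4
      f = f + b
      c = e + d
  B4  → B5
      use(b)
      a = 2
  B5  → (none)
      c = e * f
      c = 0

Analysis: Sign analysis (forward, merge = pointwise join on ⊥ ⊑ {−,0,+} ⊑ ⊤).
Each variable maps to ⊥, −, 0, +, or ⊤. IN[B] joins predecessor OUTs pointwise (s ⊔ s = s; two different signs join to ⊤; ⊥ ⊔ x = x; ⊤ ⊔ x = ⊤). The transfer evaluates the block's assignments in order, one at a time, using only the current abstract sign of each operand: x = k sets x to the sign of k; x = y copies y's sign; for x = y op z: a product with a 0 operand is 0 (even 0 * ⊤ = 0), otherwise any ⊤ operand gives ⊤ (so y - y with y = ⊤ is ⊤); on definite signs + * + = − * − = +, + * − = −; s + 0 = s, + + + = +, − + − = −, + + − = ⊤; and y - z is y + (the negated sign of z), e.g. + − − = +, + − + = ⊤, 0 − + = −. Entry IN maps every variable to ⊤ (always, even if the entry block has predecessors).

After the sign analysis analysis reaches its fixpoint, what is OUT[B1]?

Per-block solution:
  B0:   IN=(all ⊤)   OUT={c:0; rest ⊤}
  B1:   IN={c:0; rest ⊤}   OUT={c:0, d:+, e:+; rest ⊤}
  B2:   IN={c:0, d:+, e:+; rest ⊤}   OUT={c:0, d:+, e:+, f:+; rest ⊤}
  B3:   IN={c:0, d:+, e:+, f:+; rest ⊤}   OUT={c:+, d:+, e:+; rest ⊤}
  B4:   IN={c:+, d:+, e:+; rest ⊤}   OUT={a:+, c:+, d:+, e:+; rest ⊤}
  B5:   IN={a:+, c:+, d:+, e:+; rest ⊤}   OUT={a:+, c:0, d:+, e:+; rest ⊤}

Merge at B1: IN[B1] = OUT[B0] ⊔ OUT[B2] = {a: ⊤, b: ⊤, c: 0, d: ⊤, e: ⊤, f: ⊤}
Applying B1's transfer function to that IN value gives OUT[B1] (row B1 above).

Answer: {a: ⊤, b: ⊤, c: 0, d: +, e: +, f: ⊤}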